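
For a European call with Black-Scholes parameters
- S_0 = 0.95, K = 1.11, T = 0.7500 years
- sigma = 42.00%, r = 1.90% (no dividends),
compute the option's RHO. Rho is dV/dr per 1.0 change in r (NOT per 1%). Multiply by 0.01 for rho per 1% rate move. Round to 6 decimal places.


Answer: Rho = 0.233189

Derivation:
d1 = -0.2068929458; d2 = -0.5706236154
phi(d1) = 0.3904947013; exp(-qT) = 1.0000000000; exp(-rT) = 0.9858510507
N(d2) = 0.2841274035
Rho = K*T*exp(-rT)*N(d2) = 1.1100 * 0.7500 * 0.9858510507 * 0.2841274035 = 0.233189


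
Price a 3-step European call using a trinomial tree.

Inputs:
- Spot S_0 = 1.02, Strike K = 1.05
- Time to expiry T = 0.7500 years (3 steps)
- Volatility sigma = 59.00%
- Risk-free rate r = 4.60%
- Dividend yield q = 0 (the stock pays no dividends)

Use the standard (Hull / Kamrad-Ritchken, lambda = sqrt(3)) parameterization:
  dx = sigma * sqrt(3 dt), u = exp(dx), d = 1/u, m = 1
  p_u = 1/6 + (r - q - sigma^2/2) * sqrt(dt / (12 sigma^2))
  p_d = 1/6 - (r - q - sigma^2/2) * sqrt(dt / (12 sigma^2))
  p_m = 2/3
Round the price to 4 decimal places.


Answer: Price = V(0,0) = 0.1921

Derivation:
dt = T/N = 0.250000; dx = sigma*sqrt(3*dt) = 0.510955
u = exp(dx) = 1.666882; d = 1/u = 0.599922
p_u = 0.135341, p_m = 0.666667, p_d = 0.197993
Discount per step: exp(-r*dt) = 0.988566
Stock lattice S(k, j) with j the centered position index:
  k=0: S(0,+0) = 1.0200
  k=1: S(1,-1) = 0.6119; S(1,+0) = 1.0200; S(1,+1) = 1.7002
  k=2: S(2,-2) = 0.3671; S(2,-1) = 0.6119; S(2,+0) = 1.0200; S(2,+1) = 1.7002; S(2,+2) = 2.8341
  k=3: S(3,-3) = 0.2202; S(3,-2) = 0.3671; S(3,-1) = 0.6119; S(3,+0) = 1.0200; S(3,+1) = 1.7002; S(3,+2) = 2.8341; S(3,+3) = 4.7241
Terminal payoffs V(N, j) = max(S_T - K, 0):
  V(3,-3) = 0.000000; V(3,-2) = 0.000000; V(3,-1) = 0.000000; V(3,+0) = 0.000000; V(3,+1) = 0.650220; V(3,+2) = 1.784066; V(3,+3) = 3.674055
Backward induction: V(k, j) = exp(-r*dt) * [p_u * V(k+1, j+1) + p_m * V(k+1, j) + p_d * V(k+1, j-1)]
  V(2,-2) = exp(-r*dt) * [p_u*0.000000 + p_m*0.000000 + p_d*0.000000] = 0.000000
  V(2,-1) = exp(-r*dt) * [p_u*0.000000 + p_m*0.000000 + p_d*0.000000] = 0.000000
  V(2,+0) = exp(-r*dt) * [p_u*0.650220 + p_m*0.000000 + p_d*0.000000] = 0.086995
  V(2,+1) = exp(-r*dt) * [p_u*1.784066 + p_m*0.650220 + p_d*0.000000] = 0.667219
  V(2,+2) = exp(-r*dt) * [p_u*3.674055 + p_m*1.784066 + p_d*0.650220] = 1.794608
  V(1,-1) = exp(-r*dt) * [p_u*0.086995 + p_m*0.000000 + p_d*0.000000] = 0.011639
  V(1,+0) = exp(-r*dt) * [p_u*0.667219 + p_m*0.086995 + p_d*0.000000] = 0.146603
  V(1,+1) = exp(-r*dt) * [p_u*1.794608 + p_m*0.667219 + p_d*0.086995] = 0.696860
  V(0,+0) = exp(-r*dt) * [p_u*0.696860 + p_m*0.146603 + p_d*0.011639] = 0.192131


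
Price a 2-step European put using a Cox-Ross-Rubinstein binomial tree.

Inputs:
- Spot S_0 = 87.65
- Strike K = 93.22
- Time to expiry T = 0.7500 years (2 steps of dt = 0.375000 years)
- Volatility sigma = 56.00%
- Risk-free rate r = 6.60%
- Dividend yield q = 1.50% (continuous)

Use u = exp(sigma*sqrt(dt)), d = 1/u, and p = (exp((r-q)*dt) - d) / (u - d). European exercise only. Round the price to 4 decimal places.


Answer: Price = V(0,0) = 17.1209

Derivation:
dt = T/N = 0.375000
u = exp(sigma*sqrt(dt)) = 1.409068; d = 1/u = 0.709689
p = (exp((r-q)*dt) - d) / (u - d) = 0.442707
Discount per step: exp(-r*dt) = 0.975554
Stock lattice S(k, i) with i counting down-moves:
  k=0: S(0,0) = 87.6500
  k=1: S(1,0) = 123.5048; S(1,1) = 62.2042
  k=2: S(2,0) = 174.0267; S(2,1) = 87.6500; S(2,2) = 44.1457
Terminal payoffs V(N, i) = max(K - S_T, 0):
  V(2,0) = 0.000000; V(2,1) = 5.570000; V(2,2) = 49.074346
Backward induction: V(k, i) = exp(-r*dt) * [p * V(k+1, i) + (1-p) * V(k+1, i+1)].
  V(1,0) = exp(-r*dt) * [p*0.000000 + (1-p)*5.570000] = 3.028237
  V(1,1) = exp(-r*dt) * [p*5.570000 + (1-p)*49.074346] = 29.085806
  V(0,0) = exp(-r*dt) * [p*3.028237 + (1-p)*29.085806] = 17.120905


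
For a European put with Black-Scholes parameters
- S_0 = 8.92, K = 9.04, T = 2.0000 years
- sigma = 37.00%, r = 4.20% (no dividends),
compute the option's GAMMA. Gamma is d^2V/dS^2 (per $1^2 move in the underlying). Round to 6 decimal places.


d1 = 0.3966234026; d2 = -0.1266356155
phi(d1) = 0.3687657741; exp(-qT) = 1.0000000000; exp(-rT) = 0.9194312561
Gamma = exp(-qT) * phi(d1) / (S * sigma * sqrt(T)) = 1.0000000000 * 0.3687657741 / (8.9200 * 0.3700 * 1.4142135624) = 0.079008

Answer: Gamma = 0.079008


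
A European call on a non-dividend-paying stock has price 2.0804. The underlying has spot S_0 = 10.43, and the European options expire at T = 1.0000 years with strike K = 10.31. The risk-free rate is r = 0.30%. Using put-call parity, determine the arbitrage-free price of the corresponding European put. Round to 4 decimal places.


Put-call parity: C - P = S_0 * exp(-qT) - K * exp(-rT).
S_0 * exp(-qT) = 10.4300 * 1.00000000 = 10.43000000
K * exp(-rT) = 10.3100 * 0.99700450 = 10.27911635
P = C - S*exp(-qT) + K*exp(-rT)
P = 2.0804 - 10.43000000 + 10.27911635 = 1.9295

Answer: Put price = 1.9295


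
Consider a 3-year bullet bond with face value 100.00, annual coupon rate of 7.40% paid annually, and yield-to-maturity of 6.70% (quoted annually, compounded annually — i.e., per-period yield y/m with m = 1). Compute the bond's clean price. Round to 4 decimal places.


Answer: Price = 101.8471

Derivation:
Coupon per period c = face * coupon_rate / m = 7.400000
Periods per year m = 1; per-period yield y/m = 0.067000
Number of cashflows N = 3
Cashflows (t years, CF_t, discount factor 1/(1+y/m)^(m*t), PV):
  t = 1.0000: CF_t = 7.400000, DF = 0.937207, PV = 6.935333
  t = 2.0000: CF_t = 7.400000, DF = 0.878357, PV = 6.499843
  t = 3.0000: CF_t = 107.400000, DF = 0.823203, PV = 88.411961
Price P = sum_t PV_t = 101.847137


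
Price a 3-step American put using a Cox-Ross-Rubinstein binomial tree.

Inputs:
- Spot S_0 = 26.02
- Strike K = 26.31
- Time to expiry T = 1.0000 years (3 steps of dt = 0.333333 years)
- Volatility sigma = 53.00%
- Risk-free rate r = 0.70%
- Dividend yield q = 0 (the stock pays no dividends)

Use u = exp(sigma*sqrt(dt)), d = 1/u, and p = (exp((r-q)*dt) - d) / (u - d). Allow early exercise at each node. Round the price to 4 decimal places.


dt = T/N = 0.333333
u = exp(sigma*sqrt(dt)) = 1.357976; d = 1/u = 0.736390
p = (exp((r-q)*dt) - d) / (u - d) = 0.427851
Discount per step: exp(-r*dt) = 0.997669
Stock lattice S(k, i) with i counting down-moves:
  k=0: S(0,0) = 26.0200
  k=1: S(1,0) = 35.3345; S(1,1) = 19.1609
  k=2: S(2,0) = 47.9835; S(2,1) = 26.0200; S(2,2) = 14.1099
  k=3: S(3,0) = 65.1604; S(3,1) = 35.3345; S(3,2) = 19.1609; S(3,3) = 10.3904
Terminal payoffs V(N, i) = max(K - S_T, 0):
  V(3,0) = 0.000000; V(3,1) = 0.000000; V(3,2) = 7.149137; V(3,3) = 15.919639
Backward induction: V(k, i) = exp(-r*dt) * [p * V(k+1, i) + (1-p) * V(k+1, i+1)]; then take max(V_cont, immediate exercise) for American.
  V(2,0) = exp(-r*dt) * [p*0.000000 + (1-p)*0.000000] = 0.000000; exercise = 0.000000; V(2,0) = max -> 0.000000
  V(2,1) = exp(-r*dt) * [p*0.000000 + (1-p)*7.149137] = 4.080841; exercise = 0.290000; V(2,1) = max -> 4.080841
  V(2,2) = exp(-r*dt) * [p*7.149137 + (1-p)*15.919639] = 12.138817; exercise = 12.200135; V(2,2) = max -> 12.200135
  V(1,0) = exp(-r*dt) * [p*0.000000 + (1-p)*4.080841] = 2.329409; exercise = 0.000000; V(1,0) = max -> 2.329409
  V(1,1) = exp(-r*dt) * [p*4.080841 + (1-p)*12.200135] = 8.705952; exercise = 7.149137; V(1,1) = max -> 8.705952
  V(0,0) = exp(-r*dt) * [p*2.329409 + (1-p)*8.705952] = 5.963812; exercise = 0.290000; V(0,0) = max -> 5.963812

Answer: Price = V(0,0) = 5.9638


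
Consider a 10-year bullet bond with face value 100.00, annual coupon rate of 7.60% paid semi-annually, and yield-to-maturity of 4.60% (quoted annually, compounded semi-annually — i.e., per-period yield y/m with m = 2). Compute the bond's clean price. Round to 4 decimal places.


Coupon per period c = face * coupon_rate / m = 3.800000
Periods per year m = 2; per-period yield y/m = 0.023000
Number of cashflows N = 20
Cashflows (t years, CF_t, discount factor 1/(1+y/m)^(m*t), PV):
  t = 0.5000: CF_t = 3.800000, DF = 0.977517, PV = 3.714565
  t = 1.0000: CF_t = 3.800000, DF = 0.955540, PV = 3.631051
  t = 1.5000: CF_t = 3.800000, DF = 0.934056, PV = 3.549414
  t = 2.0000: CF_t = 3.800000, DF = 0.913056, PV = 3.469613
  t = 2.5000: CF_t = 3.800000, DF = 0.892528, PV = 3.391606
  t = 3.0000: CF_t = 3.800000, DF = 0.872461, PV = 3.315353
  t = 3.5000: CF_t = 3.800000, DF = 0.852846, PV = 3.240814
  t = 4.0000: CF_t = 3.800000, DF = 0.833671, PV = 3.167952
  t = 4.5000: CF_t = 3.800000, DF = 0.814928, PV = 3.096727
  t = 5.0000: CF_t = 3.800000, DF = 0.796606, PV = 3.027103
  t = 5.5000: CF_t = 3.800000, DF = 0.778696, PV = 2.959045
  t = 6.0000: CF_t = 3.800000, DF = 0.761189, PV = 2.892517
  t = 6.5000: CF_t = 3.800000, DF = 0.744075, PV = 2.827485
  t = 7.0000: CF_t = 3.800000, DF = 0.727346, PV = 2.763915
  t = 7.5000: CF_t = 3.800000, DF = 0.710993, PV = 2.701774
  t = 8.0000: CF_t = 3.800000, DF = 0.695008, PV = 2.641031
  t = 8.5000: CF_t = 3.800000, DF = 0.679382, PV = 2.581653
  t = 9.0000: CF_t = 3.800000, DF = 0.664108, PV = 2.523610
  t = 9.5000: CF_t = 3.800000, DF = 0.649177, PV = 2.466872
  t = 10.0000: CF_t = 103.800000, DF = 0.634581, PV = 65.869547
Price P = sum_t PV_t = 123.831649

Answer: Price = 123.8316


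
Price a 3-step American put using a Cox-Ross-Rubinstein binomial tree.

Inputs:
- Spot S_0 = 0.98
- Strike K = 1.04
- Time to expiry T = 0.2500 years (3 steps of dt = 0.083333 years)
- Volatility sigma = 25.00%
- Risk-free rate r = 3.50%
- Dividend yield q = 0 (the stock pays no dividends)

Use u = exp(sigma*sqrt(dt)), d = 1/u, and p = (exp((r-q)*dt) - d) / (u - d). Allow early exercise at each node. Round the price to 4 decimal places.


Answer: Price = V(0,0) = 0.0795

Derivation:
dt = T/N = 0.083333
u = exp(sigma*sqrt(dt)) = 1.074837; d = 1/u = 0.930374
p = (exp((r-q)*dt) - d) / (u - d) = 0.502185
Discount per step: exp(-r*dt) = 0.997088
Stock lattice S(k, i) with i counting down-moves:
  k=0: S(0,0) = 0.9800
  k=1: S(1,0) = 1.0533; S(1,1) = 0.9118
  k=2: S(2,0) = 1.1322; S(2,1) = 0.9800; S(2,2) = 0.8483
  k=3: S(3,0) = 1.2169; S(3,1) = 1.0533; S(3,2) = 0.9118; S(3,3) = 0.7892
Terminal payoffs V(N, i) = max(K - S_T, 0):
  V(3,0) = 0.000000; V(3,1) = 0.000000; V(3,2) = 0.128234; V(3,3) = 0.250779
Backward induction: V(k, i) = exp(-r*dt) * [p * V(k+1, i) + (1-p) * V(k+1, i+1)]; then take max(V_cont, immediate exercise) for American.
  V(2,0) = exp(-r*dt) * [p*0.000000 + (1-p)*0.000000] = 0.000000; exercise = 0.000000; V(2,0) = max -> 0.000000
  V(2,1) = exp(-r*dt) * [p*0.000000 + (1-p)*0.128234] = 0.063651; exercise = 0.060000; V(2,1) = max -> 0.063651
  V(2,2) = exp(-r*dt) * [p*0.128234 + (1-p)*0.250779] = 0.188687; exercise = 0.191716; V(2,2) = max -> 0.191716
  V(1,0) = exp(-r*dt) * [p*0.000000 + (1-p)*0.063651] = 0.031594; exercise = 0.000000; V(1,0) = max -> 0.031594
  V(1,1) = exp(-r*dt) * [p*0.063651 + (1-p)*0.191716] = 0.127033; exercise = 0.128234; V(1,1) = max -> 0.128234
  V(0,0) = exp(-r*dt) * [p*0.031594 + (1-p)*0.128234] = 0.079471; exercise = 0.060000; V(0,0) = max -> 0.079471


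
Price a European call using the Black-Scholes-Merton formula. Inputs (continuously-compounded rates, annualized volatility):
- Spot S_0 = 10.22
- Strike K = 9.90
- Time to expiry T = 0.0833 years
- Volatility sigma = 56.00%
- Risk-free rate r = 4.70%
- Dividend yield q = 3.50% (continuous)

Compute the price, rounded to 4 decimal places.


Answer: Price = 0.8234

Derivation:
d1 = (ln(S/K) + (r - q + 0.5*sigma^2) * T) / (sigma * sqrt(T)) = 0.28382155
d2 = d1 - sigma * sqrt(T) = 0.12219581
exp(-rT) = 0.99609255; exp(-qT) = 0.99708875
C = S_0 * exp(-qT) * N(d1) - K * exp(-rT) * N(d2)
N(d1) = 0.61172643; N(d2) = 0.54862803
C = 10.2200 * 0.99708875 * 0.61172643 - 9.9000 * 0.99609255 * 0.54862803 = 0.8234


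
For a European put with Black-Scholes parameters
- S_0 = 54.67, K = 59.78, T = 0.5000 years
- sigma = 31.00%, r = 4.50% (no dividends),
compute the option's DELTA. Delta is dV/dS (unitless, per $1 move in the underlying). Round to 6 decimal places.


Answer: Delta = -0.577458

Derivation:
d1 = -0.1953943330; d2 = -0.4145974352
phi(d1) = 0.3913989112; exp(-qT) = 1.0000000000; exp(-rT) = 0.9777512372
N(-d1) = 0.5774578737
Delta = -exp(-qT) * N(-d1) = -1.0000000000 * 0.5774578737 = -0.577458


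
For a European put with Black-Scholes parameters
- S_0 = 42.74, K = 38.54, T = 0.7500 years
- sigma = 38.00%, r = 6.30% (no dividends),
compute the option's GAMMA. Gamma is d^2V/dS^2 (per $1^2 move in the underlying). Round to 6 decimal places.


d1 = 0.6224400699; d2 = 0.2933504165
phi(d1) = 0.3286853550; exp(-qT) = 1.0000000000; exp(-rT) = 0.9538489056
Gamma = exp(-qT) * phi(d1) / (S * sigma * sqrt(T)) = 1.0000000000 * 0.3286853550 / (42.7400 * 0.3800 * 0.8660254038) = 0.023369

Answer: Gamma = 0.023369


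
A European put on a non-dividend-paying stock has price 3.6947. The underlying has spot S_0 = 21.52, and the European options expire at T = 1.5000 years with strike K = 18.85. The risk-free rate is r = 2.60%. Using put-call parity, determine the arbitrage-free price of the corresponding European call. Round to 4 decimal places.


Answer: Call price = 7.0857

Derivation:
Put-call parity: C - P = S_0 * exp(-qT) - K * exp(-rT).
S_0 * exp(-qT) = 21.5200 * 1.00000000 = 21.52000000
K * exp(-rT) = 18.8500 * 0.96175071 = 18.12900087
C = P + S*exp(-qT) - K*exp(-rT)
C = 3.6947 + 21.52000000 - 18.12900087 = 7.0857


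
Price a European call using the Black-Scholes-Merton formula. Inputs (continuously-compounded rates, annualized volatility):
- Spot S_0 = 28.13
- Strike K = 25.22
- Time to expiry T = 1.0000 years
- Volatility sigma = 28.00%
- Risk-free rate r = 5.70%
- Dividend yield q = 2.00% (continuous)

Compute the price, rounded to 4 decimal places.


Answer: Price = 5.1144

Derivation:
d1 = (ln(S/K) + (r - q + 0.5*sigma^2) * T) / (sigma * sqrt(T)) = 0.66214033
d2 = d1 - sigma * sqrt(T) = 0.38214033
exp(-rT) = 0.94459407; exp(-qT) = 0.98019867
C = S_0 * exp(-qT) * N(d1) - K * exp(-rT) * N(d2)
N(d1) = 0.74605935; N(d2) = 0.64882136
C = 28.1300 * 0.98019867 * 0.74605935 - 25.2200 * 0.94459407 * 0.64882136 = 5.1144


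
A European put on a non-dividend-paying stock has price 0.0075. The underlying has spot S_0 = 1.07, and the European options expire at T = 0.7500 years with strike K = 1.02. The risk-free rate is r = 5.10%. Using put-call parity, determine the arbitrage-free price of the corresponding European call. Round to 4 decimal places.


Answer: Call price = 0.0958

Derivation:
Put-call parity: C - P = S_0 * exp(-qT) - K * exp(-rT).
S_0 * exp(-qT) = 1.0700 * 1.00000000 = 1.07000000
K * exp(-rT) = 1.0200 * 0.96247229 = 0.98172174
C = P + S*exp(-qT) - K*exp(-rT)
C = 0.0075 + 1.07000000 - 0.98172174 = 0.0958


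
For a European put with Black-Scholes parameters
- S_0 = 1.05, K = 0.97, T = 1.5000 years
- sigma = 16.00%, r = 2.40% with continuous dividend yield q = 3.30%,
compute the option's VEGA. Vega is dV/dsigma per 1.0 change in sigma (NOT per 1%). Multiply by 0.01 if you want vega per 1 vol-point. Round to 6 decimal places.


d1 = 0.4335054469; d2 = 0.2375462675
phi(d1) = 0.3631635412; exp(-qT) = 0.9517051581; exp(-rT) = 0.9646402935
Vega = S * exp(-qT) * phi(d1) * sqrt(T) = 1.0500 * 0.9517051581 * 0.3631635412 * 1.2247448714 = 0.444467

Answer: Vega = 0.444467


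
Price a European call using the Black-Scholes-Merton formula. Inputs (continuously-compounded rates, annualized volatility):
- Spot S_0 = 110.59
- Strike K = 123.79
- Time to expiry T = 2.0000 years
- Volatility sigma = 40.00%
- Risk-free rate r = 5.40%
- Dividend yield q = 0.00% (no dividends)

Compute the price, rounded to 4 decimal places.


d1 = (ln(S/K) + (r - q + 0.5*sigma^2) * T) / (sigma * sqrt(T)) = 0.27443360
d2 = d1 - sigma * sqrt(T) = -0.29125183
exp(-rT) = 0.89762760; exp(-qT) = 1.00000000
C = S_0 * exp(-qT) * N(d1) - K * exp(-rT) * N(d2)
N(d1) = 0.60812429; N(d2) = 0.38542936
C = 110.5900 * 1.00000000 * 0.60812429 - 123.7900 * 0.89762760 * 0.38542936 = 24.4246

Answer: Price = 24.4246


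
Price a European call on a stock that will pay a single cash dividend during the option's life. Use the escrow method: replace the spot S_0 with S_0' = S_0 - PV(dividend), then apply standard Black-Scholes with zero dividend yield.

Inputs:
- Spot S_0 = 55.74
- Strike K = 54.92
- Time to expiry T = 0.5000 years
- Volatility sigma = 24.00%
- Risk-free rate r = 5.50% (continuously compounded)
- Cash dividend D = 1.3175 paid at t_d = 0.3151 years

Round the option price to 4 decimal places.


Answer: Price = 4.1771

Derivation:
PV(D) = D * exp(-r * t_d) = 1.3175 * 0.98281881 = 1.29486378
S_0' = S_0 - PV(D) = 55.7400 - 1.29486378 = 54.44513622
d1 = (ln(S_0'/K) + (r + sigma^2/2)*T) / (sigma*sqrt(T)) = 0.19572680
d2 = d1 - sigma*sqrt(T) = 0.02602117
exp(-rT) = 0.97287468
N(d1) = 0.57758800; N(d2) = 0.51037977
C = S_0' * N(d1) - K * exp(-rT) * N(d2) = 54.44513622 * 0.57758800 - 54.9200 * 0.97287468 * 0.51037977 = 4.1771


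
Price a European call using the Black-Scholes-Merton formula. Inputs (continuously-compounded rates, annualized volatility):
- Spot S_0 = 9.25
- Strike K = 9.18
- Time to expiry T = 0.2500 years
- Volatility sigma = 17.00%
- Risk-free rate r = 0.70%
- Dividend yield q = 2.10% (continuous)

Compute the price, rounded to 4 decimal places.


Answer: Price = 0.3305

Derivation:
d1 = (ln(S/K) + (r - q + 0.5*sigma^2) * T) / (sigma * sqrt(T)) = 0.09069232
d2 = d1 - sigma * sqrt(T) = 0.00569232
exp(-rT) = 0.99825153; exp(-qT) = 0.99476376
C = S_0 * exp(-qT) * N(d1) - K * exp(-rT) * N(d2)
N(d1) = 0.53613146; N(d2) = 0.50227089
C = 9.2500 * 0.99476376 * 0.53613146 - 9.1800 * 0.99825153 * 0.50227089 = 0.3305


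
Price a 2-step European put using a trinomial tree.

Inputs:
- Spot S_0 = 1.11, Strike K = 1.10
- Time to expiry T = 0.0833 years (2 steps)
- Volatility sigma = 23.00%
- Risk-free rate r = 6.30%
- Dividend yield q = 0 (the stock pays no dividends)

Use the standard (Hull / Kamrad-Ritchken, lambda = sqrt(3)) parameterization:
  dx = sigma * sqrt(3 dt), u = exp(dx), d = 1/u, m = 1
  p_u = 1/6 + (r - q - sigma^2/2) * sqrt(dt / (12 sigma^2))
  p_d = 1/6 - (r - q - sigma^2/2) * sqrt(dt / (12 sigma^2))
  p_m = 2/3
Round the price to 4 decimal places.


dt = T/N = 0.041650; dx = sigma*sqrt(3*dt) = 0.081301
u = exp(dx) = 1.084697; d = 1/u = 0.921916
p_u = 0.176029, p_m = 0.666667, p_d = 0.157304
Discount per step: exp(-r*dt) = 0.997379
Stock lattice S(k, j) with j the centered position index:
  k=0: S(0,+0) = 1.1100
  k=1: S(1,-1) = 1.0233; S(1,+0) = 1.1100; S(1,+1) = 1.2040
  k=2: S(2,-2) = 0.9434; S(2,-1) = 1.0233; S(2,+0) = 1.1100; S(2,+1) = 1.2040; S(2,+2) = 1.3060
Terminal payoffs V(N, j) = max(K - S_T, 0):
  V(2,-2) = 0.156578; V(2,-1) = 0.076673; V(2,+0) = 0.000000; V(2,+1) = 0.000000; V(2,+2) = 0.000000
Backward induction: V(k, j) = exp(-r*dt) * [p_u * V(k+1, j+1) + p_m * V(k+1, j) + p_d * V(k+1, j-1)]
  V(1,-1) = exp(-r*dt) * [p_u*0.000000 + p_m*0.076673 + p_d*0.156578] = 0.075547
  V(1,+0) = exp(-r*dt) * [p_u*0.000000 + p_m*0.000000 + p_d*0.076673] = 0.012029
  V(1,+1) = exp(-r*dt) * [p_u*0.000000 + p_m*0.000000 + p_d*0.000000] = 0.000000
  V(0,+0) = exp(-r*dt) * [p_u*0.000000 + p_m*0.012029 + p_d*0.075547] = 0.019851

Answer: Price = V(0,0) = 0.0199


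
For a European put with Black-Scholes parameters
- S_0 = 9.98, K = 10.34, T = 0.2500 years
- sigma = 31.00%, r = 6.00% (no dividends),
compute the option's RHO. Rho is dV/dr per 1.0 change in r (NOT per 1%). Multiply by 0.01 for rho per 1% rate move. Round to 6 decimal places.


d1 = -0.0543501855; d2 = -0.2093501855
phi(d1) = 0.3983534890; exp(-qT) = 1.0000000000; exp(-rT) = 0.9851119396
N(-d2) = 0.5829125614
Rho = -K*T*exp(-rT)*N(-d2) = -10.3400 * 0.2500 * 0.9851119396 * 0.5829125614 = -1.484395

Answer: Rho = -1.484395


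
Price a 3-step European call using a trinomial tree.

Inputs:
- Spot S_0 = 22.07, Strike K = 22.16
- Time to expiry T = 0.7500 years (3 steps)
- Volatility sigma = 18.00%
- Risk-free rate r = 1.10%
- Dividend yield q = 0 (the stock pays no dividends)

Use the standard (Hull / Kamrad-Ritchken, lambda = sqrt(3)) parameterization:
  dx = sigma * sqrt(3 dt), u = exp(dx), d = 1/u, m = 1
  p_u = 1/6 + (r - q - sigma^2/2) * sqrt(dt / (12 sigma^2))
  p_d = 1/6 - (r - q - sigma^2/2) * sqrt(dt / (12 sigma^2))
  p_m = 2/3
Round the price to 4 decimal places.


Answer: Price = V(0,0) = 1.3032

Derivation:
dt = T/N = 0.250000; dx = sigma*sqrt(3*dt) = 0.155885
u = exp(dx) = 1.168691; d = 1/u = 0.855658
p_u = 0.162497, p_m = 0.666667, p_d = 0.170836
Discount per step: exp(-r*dt) = 0.997254
Stock lattice S(k, j) with j the centered position index:
  k=0: S(0,+0) = 22.0700
  k=1: S(1,-1) = 18.8844; S(1,+0) = 22.0700; S(1,+1) = 25.7930
  k=2: S(2,-2) = 16.1586; S(2,-1) = 18.8844; S(2,+0) = 22.0700; S(2,+1) = 25.7930; S(2,+2) = 30.1441
  k=3: S(3,-3) = 13.8262; S(3,-2) = 16.1586; S(3,-1) = 18.8844; S(3,+0) = 22.0700; S(3,+1) = 25.7930; S(3,+2) = 30.1441; S(3,+3) = 35.2291
Terminal payoffs V(N, j) = max(S_T - K, 0):
  V(3,-3) = 0.000000; V(3,-2) = 0.000000; V(3,-1) = 0.000000; V(3,+0) = 0.000000; V(3,+1) = 3.633017; V(3,+2) = 7.984074; V(3,+3) = 13.069117
Backward induction: V(k, j) = exp(-r*dt) * [p_u * V(k+1, j+1) + p_m * V(k+1, j) + p_d * V(k+1, j-1)]
  V(2,-2) = exp(-r*dt) * [p_u*0.000000 + p_m*0.000000 + p_d*0.000000] = 0.000000
  V(2,-1) = exp(-r*dt) * [p_u*0.000000 + p_m*0.000000 + p_d*0.000000] = 0.000000
  V(2,+0) = exp(-r*dt) * [p_u*3.633017 + p_m*0.000000 + p_d*0.000000] = 0.588733
  V(2,+1) = exp(-r*dt) * [p_u*7.984074 + p_m*3.633017 + p_d*0.000000] = 3.709184
  V(2,+2) = exp(-r*dt) * [p_u*13.069117 + p_m*7.984074 + p_d*3.633017] = 8.044905
  V(1,-1) = exp(-r*dt) * [p_u*0.588733 + p_m*0.000000 + p_d*0.000000] = 0.095405
  V(1,+0) = exp(-r*dt) * [p_u*3.709184 + p_m*0.588733 + p_d*0.000000] = 0.992486
  V(1,+1) = exp(-r*dt) * [p_u*8.044905 + p_m*3.709184 + p_d*0.588733] = 3.869982
  V(0,+0) = exp(-r*dt) * [p_u*3.869982 + p_m*0.992486 + p_d*0.095405] = 1.303228


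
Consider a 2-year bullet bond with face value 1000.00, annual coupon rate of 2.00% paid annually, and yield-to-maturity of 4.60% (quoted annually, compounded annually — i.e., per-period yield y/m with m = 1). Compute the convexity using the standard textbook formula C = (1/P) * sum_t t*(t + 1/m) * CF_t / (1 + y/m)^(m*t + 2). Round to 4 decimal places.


Answer: Convexity = 5.4104

Derivation:
Coupon per period c = face * coupon_rate / m = 20.000000
Periods per year m = 1; per-period yield y/m = 0.046000
Number of cashflows N = 2
Cashflows (t years, CF_t, discount factor 1/(1+y/m)^(m*t), PV):
  t = 1.0000: CF_t = 20.000000, DF = 0.956023, PV = 19.120459
  t = 2.0000: CF_t = 1020.000000, DF = 0.913980, PV = 932.259468
Price P = sum_t PV_t = 951.379927
Convexity numerator sum_t t*(t + 1/m) * CF_t / (1+y/m)^(m*t + 2):
  t = 1.0000: term = 34.951429
  t = 2.0000: term = 5112.398327
Convexity = (1/P) * sum = 5147.349756 / 951.379927 = 5.410404


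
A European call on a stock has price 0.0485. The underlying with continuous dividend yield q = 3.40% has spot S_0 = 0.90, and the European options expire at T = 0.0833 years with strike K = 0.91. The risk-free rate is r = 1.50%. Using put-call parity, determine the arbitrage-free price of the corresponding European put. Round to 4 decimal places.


Put-call parity: C - P = S_0 * exp(-qT) - K * exp(-rT).
S_0 * exp(-qT) = 0.9000 * 0.99717181 = 0.89745463
K * exp(-rT) = 0.9100 * 0.99875128 = 0.90886367
P = C - S*exp(-qT) + K*exp(-rT)
P = 0.0485 - 0.89745463 + 0.90886367 = 0.0599

Answer: Put price = 0.0599


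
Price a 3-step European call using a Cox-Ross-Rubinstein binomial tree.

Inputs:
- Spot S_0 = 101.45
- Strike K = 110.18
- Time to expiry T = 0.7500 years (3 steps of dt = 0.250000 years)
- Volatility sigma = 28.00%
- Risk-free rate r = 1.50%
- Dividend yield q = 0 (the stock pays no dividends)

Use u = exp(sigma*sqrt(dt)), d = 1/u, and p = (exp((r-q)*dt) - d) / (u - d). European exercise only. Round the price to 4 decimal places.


Answer: Price = V(0,0) = 7.0961

Derivation:
dt = T/N = 0.250000
u = exp(sigma*sqrt(dt)) = 1.150274; d = 1/u = 0.869358
p = (exp((r-q)*dt) - d) / (u - d) = 0.478431
Discount per step: exp(-r*dt) = 0.996257
Stock lattice S(k, i) with i counting down-moves:
  k=0: S(0,0) = 101.4500
  k=1: S(1,0) = 116.6953; S(1,1) = 88.1964
  k=2: S(2,0) = 134.2315; S(2,1) = 101.4500; S(2,2) = 76.6743
  k=3: S(3,0) = 154.4030; S(3,1) = 116.6953; S(3,2) = 88.1964; S(3,3) = 66.6574
Terminal payoffs V(N, i) = max(S_T - K, 0):
  V(3,0) = 44.223000; V(3,1) = 6.515277; V(3,2) = 0.000000; V(3,3) = 0.000000
Backward induction: V(k, i) = exp(-r*dt) * [p * V(k+1, i) + (1-p) * V(k+1, i+1)].
  V(2,0) = exp(-r*dt) * [p*44.223000 + (1-p)*6.515277] = 24.463921
  V(2,1) = exp(-r*dt) * [p*6.515277 + (1-p)*0.000000] = 3.105445
  V(2,2) = exp(-r*dt) * [p*0.000000 + (1-p)*0.000000] = 0.000000
  V(1,0) = exp(-r*dt) * [p*24.463921 + (1-p)*3.105445] = 13.274137
  V(1,1) = exp(-r*dt) * [p*3.105445 + (1-p)*0.000000] = 1.480181
  V(0,0) = exp(-r*dt) * [p*13.274137 + (1-p)*1.480181] = 7.096119


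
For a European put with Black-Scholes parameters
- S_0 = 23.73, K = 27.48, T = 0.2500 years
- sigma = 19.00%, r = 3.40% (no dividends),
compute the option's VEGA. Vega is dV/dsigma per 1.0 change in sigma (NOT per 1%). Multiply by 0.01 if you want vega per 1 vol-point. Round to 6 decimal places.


Answer: Vega = 1.758083

Derivation:
d1 = -1.4074304938; d2 = -1.5024304938
phi(d1) = 0.1481738799; exp(-qT) = 1.0000000000; exp(-rT) = 0.9915360229
Vega = S * exp(-qT) * phi(d1) * sqrt(T) = 23.7300 * 1.0000000000 * 0.1481738799 * 0.5000000000 = 1.758083


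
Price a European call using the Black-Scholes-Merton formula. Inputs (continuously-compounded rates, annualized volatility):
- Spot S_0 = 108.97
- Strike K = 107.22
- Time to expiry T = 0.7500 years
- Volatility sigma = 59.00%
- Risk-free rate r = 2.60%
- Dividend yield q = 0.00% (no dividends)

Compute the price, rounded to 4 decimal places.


d1 = (ln(S/K) + (r - q + 0.5*sigma^2) * T) / (sigma * sqrt(T)) = 0.32532673
d2 = d1 - sigma * sqrt(T) = -0.18562826
exp(-rT) = 0.98068890; exp(-qT) = 1.00000000
C = S_0 * exp(-qT) * N(d1) - K * exp(-rT) * N(d2)
N(d1) = 0.62753310; N(d2) = 0.42636815
C = 108.9700 * 1.00000000 * 0.62753310 - 107.2200 * 0.98068890 * 0.42636815 = 23.5499

Answer: Price = 23.5499


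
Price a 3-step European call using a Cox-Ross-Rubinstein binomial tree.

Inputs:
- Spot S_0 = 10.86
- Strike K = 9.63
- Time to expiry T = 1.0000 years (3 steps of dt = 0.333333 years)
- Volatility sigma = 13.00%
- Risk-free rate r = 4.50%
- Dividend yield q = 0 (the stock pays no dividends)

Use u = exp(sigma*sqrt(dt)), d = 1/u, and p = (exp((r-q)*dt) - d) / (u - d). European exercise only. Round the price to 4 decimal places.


Answer: Price = V(0,0) = 1.7208

Derivation:
dt = T/N = 0.333333
u = exp(sigma*sqrt(dt)) = 1.077944; d = 1/u = 0.927692
p = (exp((r-q)*dt) - d) / (u - d) = 0.581830
Discount per step: exp(-r*dt) = 0.985112
Stock lattice S(k, i) with i counting down-moves:
  k=0: S(0,0) = 10.8600
  k=1: S(1,0) = 11.7065; S(1,1) = 10.0747
  k=2: S(2,0) = 12.6189; S(2,1) = 10.8600; S(2,2) = 9.3463
  k=3: S(3,0) = 13.6025; S(3,1) = 11.7065; S(3,2) = 10.0747; S(3,3) = 8.6704
Terminal payoffs V(N, i) = max(S_T - K, 0):
  V(3,0) = 3.972491; V(3,1) = 2.076472; V(3,2) = 0.444735; V(3,3) = 0.000000
Backward induction: V(k, i) = exp(-r*dt) * [p * V(k+1, i) + (1-p) * V(k+1, i+1)].
  V(2,0) = exp(-r*dt) * [p*3.972491 + (1-p)*2.076472] = 3.132293
  V(2,1) = exp(-r*dt) * [p*2.076472 + (1-p)*0.444735] = 1.373372
  V(2,2) = exp(-r*dt) * [p*0.444735 + (1-p)*0.000000] = 0.254907
  V(1,0) = exp(-r*dt) * [p*3.132293 + (1-p)*1.373372] = 2.361081
  V(1,1) = exp(-r*dt) * [p*1.373372 + (1-p)*0.254907] = 0.892180
  V(0,0) = exp(-r*dt) * [p*2.361081 + (1-p)*0.892180] = 1.720823


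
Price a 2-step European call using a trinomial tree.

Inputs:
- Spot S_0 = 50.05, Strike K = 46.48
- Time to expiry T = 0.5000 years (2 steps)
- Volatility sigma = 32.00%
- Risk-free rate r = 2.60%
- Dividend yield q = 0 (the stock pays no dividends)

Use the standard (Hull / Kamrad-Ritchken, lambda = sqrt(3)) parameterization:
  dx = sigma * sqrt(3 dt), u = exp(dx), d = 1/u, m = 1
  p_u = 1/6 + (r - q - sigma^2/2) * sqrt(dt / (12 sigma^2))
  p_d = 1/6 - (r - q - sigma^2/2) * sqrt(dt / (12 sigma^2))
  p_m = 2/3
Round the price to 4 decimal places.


Answer: Price = V(0,0) = 6.7249

Derivation:
dt = T/N = 0.250000; dx = sigma*sqrt(3*dt) = 0.277128
u = exp(dx) = 1.319335; d = 1/u = 0.757957
p_u = 0.155300, p_m = 0.666667, p_d = 0.178033
Discount per step: exp(-r*dt) = 0.993521
Stock lattice S(k, j) with j the centered position index:
  k=0: S(0,+0) = 50.0500
  k=1: S(1,-1) = 37.9358; S(1,+0) = 50.0500; S(1,+1) = 66.0327
  k=2: S(2,-2) = 28.7537; S(2,-1) = 37.9358; S(2,+0) = 50.0500; S(2,+1) = 66.0327; S(2,+2) = 87.1193
Terminal payoffs V(N, j) = max(S_T - K, 0):
  V(2,-2) = 0.000000; V(2,-1) = 0.000000; V(2,+0) = 3.570000; V(2,+1) = 19.552737; V(2,+2) = 40.639328
Backward induction: V(k, j) = exp(-r*dt) * [p_u * V(k+1, j+1) + p_m * V(k+1, j) + p_d * V(k+1, j-1)]
  V(1,-1) = exp(-r*dt) * [p_u*3.570000 + p_m*0.000000 + p_d*0.000000] = 0.550829
  V(1,+0) = exp(-r*dt) * [p_u*19.552737 + p_m*3.570000 + p_d*0.000000] = 5.381448
  V(1,+1) = exp(-r*dt) * [p_u*40.639328 + p_m*19.552737 + p_d*3.570000] = 19.852566
  V(0,+0) = exp(-r*dt) * [p_u*19.852566 + p_m*5.381448 + p_d*0.550829] = 6.724949


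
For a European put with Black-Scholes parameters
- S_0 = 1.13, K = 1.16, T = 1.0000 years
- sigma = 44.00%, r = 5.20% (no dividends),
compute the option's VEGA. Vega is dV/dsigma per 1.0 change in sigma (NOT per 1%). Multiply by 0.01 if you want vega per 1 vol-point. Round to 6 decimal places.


Answer: Vega = 0.433641

Derivation:
d1 = 0.2786309718; d2 = -0.1613690282
phi(d1) = 0.3837530077; exp(-qT) = 1.0000000000; exp(-rT) = 0.9493288668
Vega = S * exp(-qT) * phi(d1) * sqrt(T) = 1.1300 * 1.0000000000 * 0.3837530077 * 1.0000000000 = 0.433641


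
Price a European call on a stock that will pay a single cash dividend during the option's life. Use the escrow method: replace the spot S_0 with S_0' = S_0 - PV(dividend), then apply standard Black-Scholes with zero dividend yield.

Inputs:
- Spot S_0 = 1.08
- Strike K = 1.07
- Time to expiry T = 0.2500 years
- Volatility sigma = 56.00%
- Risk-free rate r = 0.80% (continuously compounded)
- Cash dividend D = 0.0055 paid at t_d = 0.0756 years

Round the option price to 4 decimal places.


Answer: Price = 0.1226

Derivation:
PV(D) = D * exp(-r * t_d) = 0.0055 * 0.99939538 = 0.00549667
S_0' = S_0 - PV(D) = 1.0800 - 0.00549667 = 1.07450333
d1 = (ln(S_0'/K) + (r + sigma^2/2)*T) / (sigma*sqrt(T)) = 0.16214244
d2 = d1 - sigma*sqrt(T) = -0.11785756
exp(-rT) = 0.99800200
N(d1) = 0.56440316; N(d2) = 0.45309026
C = S_0' * N(d1) - K * exp(-rT) * N(d2) = 1.07450333 * 0.56440316 - 1.0700 * 0.99800200 * 0.45309026 = 0.1226


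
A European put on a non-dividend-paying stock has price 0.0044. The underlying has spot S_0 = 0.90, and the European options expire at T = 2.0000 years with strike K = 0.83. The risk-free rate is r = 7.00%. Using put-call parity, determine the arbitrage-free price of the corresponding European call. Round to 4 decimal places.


Answer: Call price = 0.1828

Derivation:
Put-call parity: C - P = S_0 * exp(-qT) - K * exp(-rT).
S_0 * exp(-qT) = 0.9000 * 1.00000000 = 0.90000000
K * exp(-rT) = 0.8300 * 0.86935824 = 0.72156734
C = P + S*exp(-qT) - K*exp(-rT)
C = 0.0044 + 0.90000000 - 0.72156734 = 0.1828


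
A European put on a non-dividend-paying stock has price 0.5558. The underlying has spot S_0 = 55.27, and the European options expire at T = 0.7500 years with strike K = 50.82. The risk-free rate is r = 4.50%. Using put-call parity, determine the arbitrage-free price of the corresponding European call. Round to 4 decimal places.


Put-call parity: C - P = S_0 * exp(-qT) - K * exp(-rT).
S_0 * exp(-qT) = 55.2700 * 1.00000000 = 55.27000000
K * exp(-rT) = 50.8200 * 0.96681318 = 49.13344569
C = P + S*exp(-qT) - K*exp(-rT)
C = 0.5558 + 55.27000000 - 49.13344569 = 6.6924

Answer: Call price = 6.6924


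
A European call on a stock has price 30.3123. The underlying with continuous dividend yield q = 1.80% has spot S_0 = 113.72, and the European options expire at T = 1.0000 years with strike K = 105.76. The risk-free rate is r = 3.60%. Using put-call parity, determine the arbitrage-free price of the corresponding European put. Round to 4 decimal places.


Put-call parity: C - P = S_0 * exp(-qT) - K * exp(-rT).
S_0 * exp(-qT) = 113.7200 * 0.98216103 = 111.69135260
K * exp(-rT) = 105.7600 * 0.96464029 = 102.02035744
P = C - S*exp(-qT) + K*exp(-rT)
P = 30.3123 - 111.69135260 + 102.02035744 = 20.6413

Answer: Put price = 20.6413


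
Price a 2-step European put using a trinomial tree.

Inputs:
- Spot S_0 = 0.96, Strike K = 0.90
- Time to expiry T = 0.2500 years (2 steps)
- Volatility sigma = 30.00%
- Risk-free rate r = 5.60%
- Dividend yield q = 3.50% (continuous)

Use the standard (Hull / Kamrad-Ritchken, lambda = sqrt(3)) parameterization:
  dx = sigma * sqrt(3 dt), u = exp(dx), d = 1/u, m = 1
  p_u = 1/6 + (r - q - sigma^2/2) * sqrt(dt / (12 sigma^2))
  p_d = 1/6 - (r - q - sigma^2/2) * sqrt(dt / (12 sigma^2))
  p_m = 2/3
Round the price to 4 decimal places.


Answer: Price = V(0,0) = 0.0303

Derivation:
dt = T/N = 0.125000; dx = sigma*sqrt(3*dt) = 0.183712
u = exp(dx) = 1.201669; d = 1/u = 0.832176
p_u = 0.158502, p_m = 0.666667, p_d = 0.174832
Discount per step: exp(-r*dt) = 0.993024
Stock lattice S(k, j) with j the centered position index:
  k=0: S(0,+0) = 0.9600
  k=1: S(1,-1) = 0.7989; S(1,+0) = 0.9600; S(1,+1) = 1.1536
  k=2: S(2,-2) = 0.6648; S(2,-1) = 0.7989; S(2,+0) = 0.9600; S(2,+1) = 1.1536; S(2,+2) = 1.3862
Terminal payoffs V(N, j) = max(K - S_T, 0):
  V(2,-2) = 0.235184; V(2,-1) = 0.101111; V(2,+0) = 0.000000; V(2,+1) = 0.000000; V(2,+2) = 0.000000
Backward induction: V(k, j) = exp(-r*dt) * [p_u * V(k+1, j+1) + p_m * V(k+1, j) + p_d * V(k+1, j-1)]
  V(1,-1) = exp(-r*dt) * [p_u*0.000000 + p_m*0.101111 + p_d*0.235184] = 0.107768
  V(1,+0) = exp(-r*dt) * [p_u*0.000000 + p_m*0.000000 + p_d*0.101111] = 0.017554
  V(1,+1) = exp(-r*dt) * [p_u*0.000000 + p_m*0.000000 + p_d*0.000000] = 0.000000
  V(0,+0) = exp(-r*dt) * [p_u*0.000000 + p_m*0.017554 + p_d*0.107768] = 0.030331


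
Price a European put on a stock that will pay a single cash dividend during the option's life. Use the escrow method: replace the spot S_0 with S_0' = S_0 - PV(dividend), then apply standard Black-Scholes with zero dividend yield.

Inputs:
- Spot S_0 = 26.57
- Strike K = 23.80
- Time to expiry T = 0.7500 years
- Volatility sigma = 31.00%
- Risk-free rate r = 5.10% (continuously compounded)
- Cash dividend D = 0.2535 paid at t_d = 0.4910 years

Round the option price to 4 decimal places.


Answer: Price = 1.2623

Derivation:
PV(D) = D * exp(-r * t_d) = 0.2535 * 0.97526993 = 0.24723093
S_0' = S_0 - PV(D) = 26.5700 - 0.24723093 = 26.32276907
d1 = (ln(S_0'/K) + (r + sigma^2/2)*T) / (sigma*sqrt(T)) = 0.65198202
d2 = d1 - sigma*sqrt(T) = 0.38351415
exp(-rT) = 0.96247229
N(-d1) = 0.25720638; N(-d2) = 0.35066929
P = K * exp(-rT) * N(-d2) - S_0' * N(-d1) = 23.8000 * 0.96247229 * 0.35066929 - 26.32276907 * 0.25720638 = 1.2623


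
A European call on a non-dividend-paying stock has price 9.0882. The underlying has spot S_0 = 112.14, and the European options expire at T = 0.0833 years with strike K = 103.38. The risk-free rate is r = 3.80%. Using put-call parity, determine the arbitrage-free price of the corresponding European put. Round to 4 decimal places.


Answer: Put price = 0.0015

Derivation:
Put-call parity: C - P = S_0 * exp(-qT) - K * exp(-rT).
S_0 * exp(-qT) = 112.1400 * 1.00000000 = 112.14000000
K * exp(-rT) = 103.3800 * 0.99683960 = 103.05327832
P = C - S*exp(-qT) + K*exp(-rT)
P = 9.0882 - 112.14000000 + 103.05327832 = 0.0015


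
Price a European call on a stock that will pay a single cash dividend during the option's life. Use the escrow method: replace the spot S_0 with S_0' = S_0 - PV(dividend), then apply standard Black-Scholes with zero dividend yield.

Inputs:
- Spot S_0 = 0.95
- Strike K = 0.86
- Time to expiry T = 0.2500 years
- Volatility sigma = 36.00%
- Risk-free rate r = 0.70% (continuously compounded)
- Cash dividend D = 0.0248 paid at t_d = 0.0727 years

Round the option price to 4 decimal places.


PV(D) = D * exp(-r * t_d) = 0.0248 * 0.99949123 = 0.02478738
S_0' = S_0 - PV(D) = 0.9500 - 0.02478738 = 0.92521262
d1 = (ln(S_0'/K) + (r + sigma^2/2)*T) / (sigma*sqrt(T)) = 0.50578433
d2 = d1 - sigma*sqrt(T) = 0.32578433
exp(-rT) = 0.99825153
N(d1) = 0.69349597; N(d2) = 0.62770623
C = S_0' * N(d1) - K * exp(-rT) * N(d2) = 0.92521262 * 0.69349597 - 0.8600 * 0.99825153 * 0.62770623 = 0.1027

Answer: Price = 0.1027


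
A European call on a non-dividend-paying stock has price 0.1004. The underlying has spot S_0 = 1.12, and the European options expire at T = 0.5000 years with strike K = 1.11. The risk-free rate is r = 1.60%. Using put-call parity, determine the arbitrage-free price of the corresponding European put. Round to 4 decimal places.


Put-call parity: C - P = S_0 * exp(-qT) - K * exp(-rT).
S_0 * exp(-qT) = 1.1200 * 1.00000000 = 1.12000000
K * exp(-rT) = 1.1100 * 0.99203191 = 1.10115543
P = C - S*exp(-qT) + K*exp(-rT)
P = 0.1004 - 1.12000000 + 1.10115543 = 0.0816

Answer: Put price = 0.0816


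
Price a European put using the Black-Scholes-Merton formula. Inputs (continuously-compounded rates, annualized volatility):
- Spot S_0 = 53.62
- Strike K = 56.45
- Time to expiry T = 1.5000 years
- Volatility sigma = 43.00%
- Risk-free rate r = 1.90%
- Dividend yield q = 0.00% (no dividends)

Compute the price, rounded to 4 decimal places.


Answer: Price = 11.8982

Derivation:
d1 = (ln(S/K) + (r - q + 0.5*sigma^2) * T) / (sigma * sqrt(T)) = 0.21977400
d2 = d1 - sigma * sqrt(T) = -0.30686630
exp(-rT) = 0.97190229; exp(-qT) = 1.00000000
P = K * exp(-rT) * N(-d2) - S_0 * exp(-qT) * N(-d1)
N(-d1) = 0.41302359; N(-d2) = 0.62052743
P = 56.4500 * 0.97190229 * 0.62052743 - 53.6200 * 1.00000000 * 0.41302359 = 11.8982


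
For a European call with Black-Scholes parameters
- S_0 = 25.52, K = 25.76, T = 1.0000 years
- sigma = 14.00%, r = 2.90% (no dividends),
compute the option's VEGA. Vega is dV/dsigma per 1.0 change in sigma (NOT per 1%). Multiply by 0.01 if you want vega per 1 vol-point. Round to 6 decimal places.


d1 = 0.2102825517; d2 = 0.0702825517
phi(d1) = 0.3902187073; exp(-qT) = 1.0000000000; exp(-rT) = 0.9714164645
Vega = S * exp(-qT) * phi(d1) * sqrt(T) = 25.5200 * 1.0000000000 * 0.3902187073 * 1.0000000000 = 9.958381

Answer: Vega = 9.958381


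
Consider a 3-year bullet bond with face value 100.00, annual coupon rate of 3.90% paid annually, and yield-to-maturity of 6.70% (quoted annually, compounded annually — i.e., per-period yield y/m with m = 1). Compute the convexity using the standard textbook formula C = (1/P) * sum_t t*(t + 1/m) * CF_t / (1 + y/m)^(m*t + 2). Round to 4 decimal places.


Answer: Convexity = 9.9987

Derivation:
Coupon per period c = face * coupon_rate / m = 3.900000
Periods per year m = 1; per-period yield y/m = 0.067000
Number of cashflows N = 3
Cashflows (t years, CF_t, discount factor 1/(1+y/m)^(m*t), PV):
  t = 1.0000: CF_t = 3.900000, DF = 0.937207, PV = 3.655108
  t = 2.0000: CF_t = 3.900000, DF = 0.878357, PV = 3.425593
  t = 3.0000: CF_t = 103.900000, DF = 0.823203, PV = 85.530752
Price P = sum_t PV_t = 92.611453
Convexity numerator sum_t t*(t + 1/m) * CF_t / (1+y/m)^(m*t + 2):
  t = 1.0000: term = 6.420980
  t = 2.0000: term = 18.053366
  t = 3.0000: term = 901.518610
Convexity = (1/P) * sum = 925.992957 / 92.611453 = 9.998687


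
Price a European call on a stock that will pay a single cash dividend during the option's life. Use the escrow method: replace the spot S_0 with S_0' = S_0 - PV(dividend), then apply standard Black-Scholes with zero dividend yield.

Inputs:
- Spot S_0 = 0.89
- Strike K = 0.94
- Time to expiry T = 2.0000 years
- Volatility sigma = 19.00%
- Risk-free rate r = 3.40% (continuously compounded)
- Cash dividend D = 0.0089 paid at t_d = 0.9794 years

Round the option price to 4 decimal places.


PV(D) = D * exp(-r * t_d) = 0.0089 * 0.96724873 = 0.00860851
S_0' = S_0 - PV(D) = 0.8900 - 0.00860851 = 0.88139149
d1 = (ln(S_0'/K) + (r + sigma^2/2)*T) / (sigma*sqrt(T)) = 0.14783004
d2 = d1 - sigma*sqrt(T) = -0.12087053
exp(-rT) = 0.93426047
N(d1) = 0.55876155; N(d2) = 0.45189679
C = S_0' * N(d1) - K * exp(-rT) * N(d2) = 0.88139149 * 0.55876155 - 0.9400 * 0.93426047 * 0.45189679 = 0.0956

Answer: Price = 0.0956
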